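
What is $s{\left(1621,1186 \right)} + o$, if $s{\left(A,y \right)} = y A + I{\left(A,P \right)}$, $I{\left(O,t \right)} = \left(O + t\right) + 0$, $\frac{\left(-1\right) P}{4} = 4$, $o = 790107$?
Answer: $2714218$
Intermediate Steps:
$P = -16$ ($P = \left(-4\right) 4 = -16$)
$I{\left(O,t \right)} = O + t$
$s{\left(A,y \right)} = -16 + A + A y$ ($s{\left(A,y \right)} = y A + \left(A - 16\right) = A y + \left(-16 + A\right) = -16 + A + A y$)
$s{\left(1621,1186 \right)} + o = \left(-16 + 1621 + 1621 \cdot 1186\right) + 790107 = \left(-16 + 1621 + 1922506\right) + 790107 = 1924111 + 790107 = 2714218$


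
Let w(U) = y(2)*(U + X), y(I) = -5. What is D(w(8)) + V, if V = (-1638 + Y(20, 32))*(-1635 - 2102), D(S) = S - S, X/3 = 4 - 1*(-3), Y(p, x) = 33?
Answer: 5997885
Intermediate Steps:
X = 21 (X = 3*(4 - 1*(-3)) = 3*(4 + 3) = 3*7 = 21)
w(U) = -105 - 5*U (w(U) = -5*(U + 21) = -5*(21 + U) = -105 - 5*U)
D(S) = 0
V = 5997885 (V = (-1638 + 33)*(-1635 - 2102) = -1605*(-3737) = 5997885)
D(w(8)) + V = 0 + 5997885 = 5997885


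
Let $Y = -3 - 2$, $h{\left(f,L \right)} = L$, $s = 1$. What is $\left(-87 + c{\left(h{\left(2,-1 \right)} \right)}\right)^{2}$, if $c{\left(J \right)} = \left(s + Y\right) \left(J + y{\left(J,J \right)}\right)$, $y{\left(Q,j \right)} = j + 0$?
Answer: $6241$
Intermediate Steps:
$y{\left(Q,j \right)} = j$
$Y = -5$ ($Y = -3 - 2 = -5$)
$c{\left(J \right)} = - 8 J$ ($c{\left(J \right)} = \left(1 - 5\right) \left(J + J\right) = - 4 \cdot 2 J = - 8 J$)
$\left(-87 + c{\left(h{\left(2,-1 \right)} \right)}\right)^{2} = \left(-87 - -8\right)^{2} = \left(-87 + 8\right)^{2} = \left(-79\right)^{2} = 6241$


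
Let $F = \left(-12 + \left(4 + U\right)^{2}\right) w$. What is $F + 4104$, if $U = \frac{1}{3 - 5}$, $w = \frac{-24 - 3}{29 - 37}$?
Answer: $\frac{131355}{32} \approx 4104.8$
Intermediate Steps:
$w = \frac{27}{8}$ ($w = - \frac{27}{-8} = \left(-27\right) \left(- \frac{1}{8}\right) = \frac{27}{8} \approx 3.375$)
$U = - \frac{1}{2}$ ($U = \frac{1}{-2} = - \frac{1}{2} \approx -0.5$)
$F = \frac{27}{32}$ ($F = \left(-12 + \left(4 - \frac{1}{2}\right)^{2}\right) \frac{27}{8} = \left(-12 + \left(\frac{7}{2}\right)^{2}\right) \frac{27}{8} = \left(-12 + \frac{49}{4}\right) \frac{27}{8} = \frac{1}{4} \cdot \frac{27}{8} = \frac{27}{32} \approx 0.84375$)
$F + 4104 = \frac{27}{32} + 4104 = \frac{131355}{32}$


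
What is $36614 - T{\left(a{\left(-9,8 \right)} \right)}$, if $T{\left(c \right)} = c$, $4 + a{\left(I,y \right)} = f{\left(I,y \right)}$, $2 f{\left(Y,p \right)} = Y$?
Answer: $\frac{73245}{2} \approx 36623.0$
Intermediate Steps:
$f{\left(Y,p \right)} = \frac{Y}{2}$
$a{\left(I,y \right)} = -4 + \frac{I}{2}$
$36614 - T{\left(a{\left(-9,8 \right)} \right)} = 36614 - \left(-4 + \frac{1}{2} \left(-9\right)\right) = 36614 - \left(-4 - \frac{9}{2}\right) = 36614 - - \frac{17}{2} = 36614 + \frac{17}{2} = \frac{73245}{2}$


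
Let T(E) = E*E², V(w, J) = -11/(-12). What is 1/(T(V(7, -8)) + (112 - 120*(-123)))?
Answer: 1728/25700147 ≈ 6.7237e-5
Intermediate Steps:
V(w, J) = 11/12 (V(w, J) = -11*(-1/12) = 11/12)
T(E) = E³
1/(T(V(7, -8)) + (112 - 120*(-123))) = 1/((11/12)³ + (112 - 120*(-123))) = 1/(1331/1728 + (112 + 14760)) = 1/(1331/1728 + 14872) = 1/(25700147/1728) = 1728/25700147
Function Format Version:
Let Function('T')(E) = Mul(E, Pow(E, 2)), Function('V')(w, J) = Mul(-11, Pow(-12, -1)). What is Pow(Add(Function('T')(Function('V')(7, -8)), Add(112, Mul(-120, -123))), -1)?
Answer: Rational(1728, 25700147) ≈ 6.7237e-5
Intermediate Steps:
Function('V')(w, J) = Rational(11, 12) (Function('V')(w, J) = Mul(-11, Rational(-1, 12)) = Rational(11, 12))
Function('T')(E) = Pow(E, 3)
Pow(Add(Function('T')(Function('V')(7, -8)), Add(112, Mul(-120, -123))), -1) = Pow(Add(Pow(Rational(11, 12), 3), Add(112, Mul(-120, -123))), -1) = Pow(Add(Rational(1331, 1728), Add(112, 14760)), -1) = Pow(Add(Rational(1331, 1728), 14872), -1) = Pow(Rational(25700147, 1728), -1) = Rational(1728, 25700147)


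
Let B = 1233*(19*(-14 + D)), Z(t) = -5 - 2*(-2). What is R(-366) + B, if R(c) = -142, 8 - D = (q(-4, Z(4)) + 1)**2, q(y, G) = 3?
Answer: -515536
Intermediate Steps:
Z(t) = -1 (Z(t) = -5 + 4 = -1)
D = -8 (D = 8 - (3 + 1)**2 = 8 - 1*4**2 = 8 - 1*16 = 8 - 16 = -8)
B = -515394 (B = 1233*(19*(-14 - 8)) = 1233*(19*(-22)) = 1233*(-418) = -515394)
R(-366) + B = -142 - 515394 = -515536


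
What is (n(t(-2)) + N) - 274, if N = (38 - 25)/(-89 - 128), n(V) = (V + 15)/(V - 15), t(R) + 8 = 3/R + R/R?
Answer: -2797958/10199 ≈ -274.34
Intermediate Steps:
t(R) = -7 + 3/R (t(R) = -8 + (3/R + R/R) = -8 + (3/R + 1) = -8 + (1 + 3/R) = -7 + 3/R)
n(V) = (15 + V)/(-15 + V)
N = -13/217 (N = 13/(-217) = 13*(-1/217) = -13/217 ≈ -0.059908)
(n(t(-2)) + N) - 274 = ((15 + (-7 + 3/(-2)))/(-15 + (-7 + 3/(-2))) - 13/217) - 274 = ((15 + (-7 + 3*(-1/2)))/(-15 + (-7 + 3*(-1/2))) - 13/217) - 274 = ((15 + (-7 - 3/2))/(-15 + (-7 - 3/2)) - 13/217) - 274 = ((15 - 17/2)/(-15 - 17/2) - 13/217) - 274 = ((13/2)/(-47/2) - 13/217) - 274 = (-2/47*13/2 - 13/217) - 274 = (-13/47 - 13/217) - 274 = -3432/10199 - 274 = -2797958/10199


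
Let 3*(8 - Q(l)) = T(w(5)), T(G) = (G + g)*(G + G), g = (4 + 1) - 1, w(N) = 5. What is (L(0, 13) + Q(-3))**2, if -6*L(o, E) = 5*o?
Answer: 484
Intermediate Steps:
g = 4 (g = 5 - 1 = 4)
T(G) = 2*G*(4 + G) (T(G) = (G + 4)*(G + G) = (4 + G)*(2*G) = 2*G*(4 + G))
L(o, E) = -5*o/6
Q(l) = -22 (Q(l) = 8 - 2*5*(4 + 5)/3 = 8 - 2*5*9/3 = 8 - 1/3*90 = 8 - 30 = -22)
(L(0, 13) + Q(-3))**2 = (-5/6*0 - 22)**2 = (0 - 22)**2 = (-22)**2 = 484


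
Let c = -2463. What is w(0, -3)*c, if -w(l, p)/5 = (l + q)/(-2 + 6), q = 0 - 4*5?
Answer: -61575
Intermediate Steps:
q = -20 (q = 0 - 20 = -20)
w(l, p) = 25 - 5*l/4 (w(l, p) = -5*(l - 20)/(-2 + 6) = -5*(-20 + l)/4 = -5*(-5 + l/4) = 25 - 5*l/4)
w(0, -3)*c = (25 - 5/4*0)*(-2463) = (25 + 0)*(-2463) = 25*(-2463) = -61575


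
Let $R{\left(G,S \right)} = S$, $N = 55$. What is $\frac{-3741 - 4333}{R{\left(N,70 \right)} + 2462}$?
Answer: $- \frac{4037}{1266} \approx -3.1888$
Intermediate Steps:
$\frac{-3741 - 4333}{R{\left(N,70 \right)} + 2462} = \frac{-3741 - 4333}{70 + 2462} = - \frac{8074}{2532} = \left(-8074\right) \frac{1}{2532} = - \frac{4037}{1266}$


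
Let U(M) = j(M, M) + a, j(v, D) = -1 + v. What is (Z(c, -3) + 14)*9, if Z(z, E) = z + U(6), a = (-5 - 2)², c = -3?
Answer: 585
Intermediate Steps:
a = 49 (a = (-7)² = 49)
U(M) = 48 + M (U(M) = (-1 + M) + 49 = 48 + M)
Z(z, E) = 54 + z (Z(z, E) = z + (48 + 6) = z + 54 = 54 + z)
(Z(c, -3) + 14)*9 = ((54 - 3) + 14)*9 = (51 + 14)*9 = 65*9 = 585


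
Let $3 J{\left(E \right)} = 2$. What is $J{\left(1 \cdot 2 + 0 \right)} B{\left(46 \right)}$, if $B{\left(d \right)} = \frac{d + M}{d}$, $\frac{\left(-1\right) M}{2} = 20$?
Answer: $\frac{2}{23} \approx 0.086957$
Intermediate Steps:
$M = -40$ ($M = \left(-2\right) 20 = -40$)
$J{\left(E \right)} = \frac{2}{3}$ ($J{\left(E \right)} = \frac{1}{3} \cdot 2 = \frac{2}{3}$)
$B{\left(d \right)} = \frac{-40 + d}{d}$ ($B{\left(d \right)} = \frac{d - 40}{d} = \frac{-40 + d}{d}$)
$J{\left(1 \cdot 2 + 0 \right)} B{\left(46 \right)} = \frac{2 \frac{-40 + 46}{46}}{3} = \frac{2 \cdot \frac{1}{46} \cdot 6}{3} = \frac{2}{3} \cdot \frac{3}{23} = \frac{2}{23}$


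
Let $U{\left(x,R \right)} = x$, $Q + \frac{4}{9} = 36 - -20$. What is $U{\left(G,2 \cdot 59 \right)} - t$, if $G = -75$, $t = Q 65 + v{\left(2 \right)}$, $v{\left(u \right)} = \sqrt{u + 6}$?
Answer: $- \frac{33175}{9} - 2 \sqrt{2} \approx -3688.9$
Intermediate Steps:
$v{\left(u \right)} = \sqrt{6 + u}$
$Q = \frac{500}{9}$ ($Q = - \frac{4}{9} + \left(36 - -20\right) = - \frac{4}{9} + \left(36 + 20\right) = - \frac{4}{9} + 56 = \frac{500}{9} \approx 55.556$)
$t = \frac{32500}{9} + 2 \sqrt{2}$ ($t = \frac{500}{9} \cdot 65 + \sqrt{6 + 2} = \frac{32500}{9} + \sqrt{8} = \frac{32500}{9} + 2 \sqrt{2} \approx 3613.9$)
$U{\left(G,2 \cdot 59 \right)} - t = -75 - \left(\frac{32500}{9} + 2 \sqrt{2}\right) = - \frac{33175}{9} - 2 \sqrt{2}$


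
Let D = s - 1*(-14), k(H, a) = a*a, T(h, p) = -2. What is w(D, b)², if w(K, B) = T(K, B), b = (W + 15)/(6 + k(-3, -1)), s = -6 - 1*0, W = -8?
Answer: 4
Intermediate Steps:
k(H, a) = a²
s = -6 (s = -6 + 0 = -6)
D = 8 (D = -6 - 1*(-14) = -6 + 14 = 8)
b = 1 (b = (-8 + 15)/(6 + (-1)²) = 7/(6 + 1) = 7/7 = 7*(⅐) = 1)
w(K, B) = -2
w(D, b)² = (-2)² = 4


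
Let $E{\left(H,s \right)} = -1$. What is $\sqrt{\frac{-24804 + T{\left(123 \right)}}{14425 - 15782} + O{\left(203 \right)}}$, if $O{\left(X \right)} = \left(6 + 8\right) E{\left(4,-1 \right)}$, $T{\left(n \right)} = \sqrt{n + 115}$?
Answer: $\frac{\sqrt{7878742 - 1357 \sqrt{238}}}{1357} \approx 2.0657$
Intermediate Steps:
$T{\left(n \right)} = \sqrt{115 + n}$
$O{\left(X \right)} = -14$ ($O{\left(X \right)} = \left(6 + 8\right) \left(-1\right) = 14 \left(-1\right) = -14$)
$\sqrt{\frac{-24804 + T{\left(123 \right)}}{14425 - 15782} + O{\left(203 \right)}} = \sqrt{\frac{-24804 + \sqrt{115 + 123}}{14425 - 15782} - 14} = \sqrt{\frac{-24804 + \sqrt{238}}{-1357} - 14} = \sqrt{\left(-24804 + \sqrt{238}\right) \left(- \frac{1}{1357}\right) - 14} = \sqrt{\left(\frac{24804}{1357} - \frac{\sqrt{238}}{1357}\right) - 14} = \sqrt{\frac{5806}{1357} - \frac{\sqrt{238}}{1357}}$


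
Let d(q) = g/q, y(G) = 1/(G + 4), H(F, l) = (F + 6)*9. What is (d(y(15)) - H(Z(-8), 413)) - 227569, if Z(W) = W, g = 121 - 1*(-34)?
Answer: -224606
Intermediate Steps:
g = 155 (g = 121 + 34 = 155)
H(F, l) = 54 + 9*F (H(F, l) = (6 + F)*9 = 54 + 9*F)
y(G) = 1/(4 + G)
d(q) = 155/q
(d(y(15)) - H(Z(-8), 413)) - 227569 = (155/(1/(4 + 15)) - (54 + 9*(-8))) - 227569 = (155/(1/19) - (54 - 72)) - 227569 = (155/(1/19) - 1*(-18)) - 227569 = (155*19 + 18) - 227569 = (2945 + 18) - 227569 = 2963 - 227569 = -224606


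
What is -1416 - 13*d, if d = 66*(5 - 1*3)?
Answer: -3132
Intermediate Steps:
d = 132 (d = 66*(5 - 3) = 66*2 = 132)
-1416 - 13*d = -1416 - 13*132 = -1416 - 1716 = -3132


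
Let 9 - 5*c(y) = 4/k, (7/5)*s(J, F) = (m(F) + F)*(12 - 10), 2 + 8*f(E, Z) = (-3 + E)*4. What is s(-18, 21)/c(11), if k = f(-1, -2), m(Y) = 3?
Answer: 10800/679 ≈ 15.906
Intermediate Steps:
f(E, Z) = -7/4 + E/2 (f(E, Z) = -1/4 + ((-3 + E)*4)/8 = -1/4 + (-12 + 4*E)/8 = -1/4 + (-3/2 + E/2) = -7/4 + E/2)
k = -9/4 (k = -7/4 + (1/2)*(-1) = -7/4 - 1/2 = -9/4 ≈ -2.2500)
s(J, F) = 30/7 + 10*F/7 (s(J, F) = 5*((3 + F)*(12 - 10))/7 = 5*((3 + F)*2)/7 = 5*(6 + 2*F)/7 = 30/7 + 10*F/7)
c(y) = 97/45 (c(y) = 9/5 - 4/(5*(-9/4)) = 9/5 - 4*(-4)/(5*9) = 9/5 - 1/5*(-16/9) = 9/5 + 16/45 = 97/45)
s(-18, 21)/c(11) = (30/7 + (10/7)*21)/(97/45) = (30/7 + 30)*(45/97) = (240/7)*(45/97) = 10800/679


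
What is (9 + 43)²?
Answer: 2704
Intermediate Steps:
(9 + 43)² = 52² = 2704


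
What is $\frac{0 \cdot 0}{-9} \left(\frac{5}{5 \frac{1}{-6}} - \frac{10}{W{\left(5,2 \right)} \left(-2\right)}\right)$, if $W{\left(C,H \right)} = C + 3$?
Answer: $0$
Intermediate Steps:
$W{\left(C,H \right)} = 3 + C$
$\frac{0 \cdot 0}{-9} \left(\frac{5}{5 \frac{1}{-6}} - \frac{10}{W{\left(5,2 \right)} \left(-2\right)}\right) = \frac{0 \cdot 0}{-9} \left(\frac{5}{5 \frac{1}{-6}} - \frac{10}{\left(3 + 5\right) \left(-2\right)}\right) = \left(- \frac{1}{9}\right) 0 \left(\frac{5}{5 \left(- \frac{1}{6}\right)} - \frac{10}{8 \left(-2\right)}\right) = 0 \left(\frac{5}{- \frac{5}{6}} - \frac{10}{-16}\right) = 0 \left(5 \left(- \frac{6}{5}\right) - - \frac{5}{8}\right) = 0 \left(-6 + \frac{5}{8}\right) = 0 \left(- \frac{43}{8}\right) = 0$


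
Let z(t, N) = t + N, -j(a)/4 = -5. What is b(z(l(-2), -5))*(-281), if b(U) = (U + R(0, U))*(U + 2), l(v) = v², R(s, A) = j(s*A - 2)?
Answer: -5339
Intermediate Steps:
j(a) = 20 (j(a) = -4*(-5) = 20)
R(s, A) = 20
z(t, N) = N + t
b(U) = (2 + U)*(20 + U) (b(U) = (U + 20)*(U + 2) = (20 + U)*(2 + U) = (2 + U)*(20 + U))
b(z(l(-2), -5))*(-281) = (40 + (-5 + (-2)²)² + 22*(-5 + (-2)²))*(-281) = (40 + (-5 + 4)² + 22*(-5 + 4))*(-281) = (40 + (-1)² + 22*(-1))*(-281) = (40 + 1 - 22)*(-281) = 19*(-281) = -5339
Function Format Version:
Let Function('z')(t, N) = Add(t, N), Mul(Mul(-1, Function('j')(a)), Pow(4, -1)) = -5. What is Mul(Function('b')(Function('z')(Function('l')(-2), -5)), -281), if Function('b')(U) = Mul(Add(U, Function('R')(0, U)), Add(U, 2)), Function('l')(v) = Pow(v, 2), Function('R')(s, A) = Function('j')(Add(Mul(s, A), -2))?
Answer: -5339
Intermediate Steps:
Function('j')(a) = 20 (Function('j')(a) = Mul(-4, -5) = 20)
Function('R')(s, A) = 20
Function('z')(t, N) = Add(N, t)
Function('b')(U) = Mul(Add(2, U), Add(20, U)) (Function('b')(U) = Mul(Add(U, 20), Add(U, 2)) = Mul(Add(20, U), Add(2, U)) = Mul(Add(2, U), Add(20, U)))
Mul(Function('b')(Function('z')(Function('l')(-2), -5)), -281) = Mul(Add(40, Pow(Add(-5, Pow(-2, 2)), 2), Mul(22, Add(-5, Pow(-2, 2)))), -281) = Mul(Add(40, Pow(Add(-5, 4), 2), Mul(22, Add(-5, 4))), -281) = Mul(Add(40, Pow(-1, 2), Mul(22, -1)), -281) = Mul(Add(40, 1, -22), -281) = Mul(19, -281) = -5339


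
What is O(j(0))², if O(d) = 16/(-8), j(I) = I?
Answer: 4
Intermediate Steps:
O(d) = -2 (O(d) = 16*(-⅛) = -2)
O(j(0))² = (-2)² = 4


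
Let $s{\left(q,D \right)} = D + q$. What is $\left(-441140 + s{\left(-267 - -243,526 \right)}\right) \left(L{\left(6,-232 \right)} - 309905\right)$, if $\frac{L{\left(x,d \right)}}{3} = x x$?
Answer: $136508330486$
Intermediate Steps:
$L{\left(x,d \right)} = 3 x^{2}$ ($L{\left(x,d \right)} = 3 x x = 3 x^{2}$)
$\left(-441140 + s{\left(-267 - -243,526 \right)}\right) \left(L{\left(6,-232 \right)} - 309905\right) = \left(-441140 + \left(526 - 24\right)\right) \left(3 \cdot 6^{2} - 309905\right) = \left(-441140 + \left(526 + \left(-267 + 243\right)\right)\right) \left(3 \cdot 36 - 309905\right) = \left(-441140 + \left(526 - 24\right)\right) \left(108 - 309905\right) = \left(-441140 + 502\right) \left(-309797\right) = \left(-440638\right) \left(-309797\right) = 136508330486$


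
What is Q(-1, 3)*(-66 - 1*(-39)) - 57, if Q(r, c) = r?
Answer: -30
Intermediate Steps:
Q(-1, 3)*(-66 - 1*(-39)) - 57 = -(-66 - 1*(-39)) - 57 = -(-66 + 39) - 57 = -1*(-27) - 57 = 27 - 57 = -30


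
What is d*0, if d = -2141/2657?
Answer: 0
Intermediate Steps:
d = -2141/2657 (d = -2141*1/2657 = -2141/2657 ≈ -0.80580)
d*0 = -2141/2657*0 = 0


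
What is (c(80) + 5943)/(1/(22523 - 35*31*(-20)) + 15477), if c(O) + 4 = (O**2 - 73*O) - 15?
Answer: 71685483/171109843 ≈ 0.41894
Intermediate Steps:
c(O) = -19 + O**2 - 73*O (c(O) = -4 + ((O**2 - 73*O) - 15) = -4 + (-15 + O**2 - 73*O) = -19 + O**2 - 73*O)
(c(80) + 5943)/(1/(22523 - 35*31*(-20)) + 15477) = ((-19 + 80**2 - 73*80) + 5943)/(1/(22523 - 35*31*(-20)) + 15477) = ((-19 + 6400 - 5840) + 5943)/(1/(22523 - 1085*(-20)) + 15477) = (541 + 5943)/(1/(22523 + 21700) + 15477) = 6484/(1/44223 + 15477) = 6484/(684439372/44223) = 6484*(44223/684439372) = 71685483/171109843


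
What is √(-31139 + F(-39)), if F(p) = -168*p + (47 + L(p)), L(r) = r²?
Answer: I*√23019 ≈ 151.72*I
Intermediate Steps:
F(p) = 47 + p² - 168*p (F(p) = -168*p + (47 + p²) = 47 + p² - 168*p)
√(-31139 + F(-39)) = √(-31139 + (47 + (-39)² - 168*(-39))) = √(-31139 + (47 + 1521 + 6552)) = √(-31139 + 8120) = √(-23019) = I*√23019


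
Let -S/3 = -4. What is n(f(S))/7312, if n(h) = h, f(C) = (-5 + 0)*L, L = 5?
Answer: -25/7312 ≈ -0.0034190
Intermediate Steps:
S = 12 (S = -3*(-4) = 12)
f(C) = -25 (f(C) = (-5 + 0)*5 = -5*5 = -25)
n(f(S))/7312 = -25/7312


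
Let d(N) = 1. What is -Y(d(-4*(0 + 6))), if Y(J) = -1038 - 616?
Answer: 1654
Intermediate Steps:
Y(J) = -1654
-Y(d(-4*(0 + 6))) = -1*(-1654) = 1654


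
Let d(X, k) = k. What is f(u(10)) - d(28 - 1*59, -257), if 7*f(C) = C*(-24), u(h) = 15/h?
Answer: 1763/7 ≈ 251.86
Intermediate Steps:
f(C) = -24*C/7 (f(C) = (C*(-24))/7 = (-24*C)/7 = -24*C/7)
f(u(10)) - d(28 - 1*59, -257) = -360/(7*10) - 1*(-257) = -360/(7*10) + 257 = -24/7*3/2 + 257 = -36/7 + 257 = 1763/7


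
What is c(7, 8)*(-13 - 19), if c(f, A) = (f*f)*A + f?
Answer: -12768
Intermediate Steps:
c(f, A) = f + A*f² (c(f, A) = f²*A + f = A*f² + f = f + A*f²)
c(7, 8)*(-13 - 19) = (7*(1 + 8*7))*(-13 - 19) = (7*(1 + 56))*(-32) = (7*57)*(-32) = 399*(-32) = -12768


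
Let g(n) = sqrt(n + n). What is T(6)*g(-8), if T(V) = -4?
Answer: -16*I ≈ -16.0*I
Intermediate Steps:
g(n) = sqrt(2)*sqrt(n) (g(n) = sqrt(2*n) = sqrt(2)*sqrt(n))
T(6)*g(-8) = -4*sqrt(2)*sqrt(-8) = -4*sqrt(2)*2*I*sqrt(2) = -16*I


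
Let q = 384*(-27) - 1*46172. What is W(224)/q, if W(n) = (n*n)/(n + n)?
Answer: -28/14135 ≈ -0.0019809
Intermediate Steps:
W(n) = n/2 (W(n) = n²/((2*n)) = n²*(1/(2*n)) = n/2)
q = -56540 (q = -10368 - 46172 = -56540)
W(224)/q = ((½)*224)/(-56540) = 112*(-1/56540) = -28/14135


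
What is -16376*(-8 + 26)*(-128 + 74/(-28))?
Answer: 269565336/7 ≈ 3.8509e+7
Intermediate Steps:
-16376*(-8 + 26)*(-128 + 74/(-28)) = -294768*(-128 + 74*(-1/28)) = -294768*(-128 - 37/14) = -294768*(-1829)/14 = -16376*(-16461/7) = 269565336/7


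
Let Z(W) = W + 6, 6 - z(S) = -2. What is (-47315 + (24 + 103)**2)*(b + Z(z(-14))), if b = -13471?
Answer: 419670002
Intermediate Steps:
z(S) = 8 (z(S) = 6 - 1*(-2) = 6 + 2 = 8)
Z(W) = 6 + W
(-47315 + (24 + 103)**2)*(b + Z(z(-14))) = (-47315 + (24 + 103)**2)*(-13471 + (6 + 8)) = (-47315 + 127**2)*(-13471 + 14) = (-47315 + 16129)*(-13457) = -31186*(-13457) = 419670002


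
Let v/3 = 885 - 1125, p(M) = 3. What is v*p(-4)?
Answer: -2160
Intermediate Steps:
v = -720 (v = 3*(885 - 1125) = 3*(-240) = -720)
v*p(-4) = -720*3 = -2160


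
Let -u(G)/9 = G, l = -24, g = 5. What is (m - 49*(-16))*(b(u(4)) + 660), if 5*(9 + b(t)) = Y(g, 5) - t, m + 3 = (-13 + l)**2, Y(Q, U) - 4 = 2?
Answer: 1417710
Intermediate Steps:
u(G) = -9*G
Y(Q, U) = 6 (Y(Q, U) = 4 + 2 = 6)
m = 1366 (m = -3 + (-13 - 24)**2 = -3 + (-37)**2 = -3 + 1369 = 1366)
b(t) = -39/5 - t/5 (b(t) = -9 + (6 - t)/5 = -9 + (6/5 - t/5) = -39/5 - t/5)
(m - 49*(-16))*(b(u(4)) + 660) = (1366 - 49*(-16))*((-39/5 - (-9)*4/5) + 660) = (1366 + 784)*((-39/5 - 1/5*(-36)) + 660) = 2150*((-39/5 + 36/5) + 660) = 2150*(-3/5 + 660) = 2150*(3297/5) = 1417710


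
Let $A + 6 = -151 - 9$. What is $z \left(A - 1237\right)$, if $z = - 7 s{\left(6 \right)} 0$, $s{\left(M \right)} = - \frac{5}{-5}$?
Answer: $0$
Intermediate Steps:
$s{\left(M \right)} = 1$ ($s{\left(M \right)} = \left(-5\right) \left(- \frac{1}{5}\right) = 1$)
$A = -166$ ($A = -6 - 160 = -166$)
$z = 0$ ($z = \left(-7\right) 1 \cdot 0 = \left(-7\right) 0 = 0$)
$z \left(A - 1237\right) = 0 \left(-166 - 1237\right) = 0 \left(-1403\right) = 0$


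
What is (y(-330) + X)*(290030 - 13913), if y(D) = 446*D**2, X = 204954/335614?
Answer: 2250432356077220409/167807 ≈ 1.3411e+13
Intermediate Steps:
X = 102477/167807 (X = 204954*(1/335614) = 102477/167807 ≈ 0.61068)
(y(-330) + X)*(290030 - 13913) = (446*(-330)**2 + 102477/167807)*(290030 - 13913) = (446*108900 + 102477/167807)*276117 = (48569400 + 102477/167807)*276117 = (8150285408277/167807)*276117 = 2250432356077220409/167807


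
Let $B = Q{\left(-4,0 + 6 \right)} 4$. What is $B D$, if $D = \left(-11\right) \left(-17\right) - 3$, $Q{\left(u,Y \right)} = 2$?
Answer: $1472$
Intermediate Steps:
$B = 8$ ($B = 2 \cdot 4 = 8$)
$D = 184$ ($D = 187 - 3 = 184$)
$B D = 8 \cdot 184 = 1472$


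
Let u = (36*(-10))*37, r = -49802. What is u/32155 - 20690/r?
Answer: 192431/160138331 ≈ 0.0012017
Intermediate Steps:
u = -13320 (u = -360*37 = -13320)
u/32155 - 20690/r = -13320/32155 - 20690/(-49802) = -13320*1/32155 - 20690*(-1/49802) = -2664/6431 + 10345/24901 = 192431/160138331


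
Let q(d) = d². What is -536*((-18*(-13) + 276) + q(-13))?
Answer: -363944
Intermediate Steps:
-536*((-18*(-13) + 276) + q(-13)) = -536*((-18*(-13) + 276) + (-13)²) = -536*((234 + 276) + 169) = -536*(510 + 169) = -536*679 = -363944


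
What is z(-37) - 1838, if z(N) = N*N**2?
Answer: -52491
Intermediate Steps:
z(N) = N**3
z(-37) - 1838 = (-37)**3 - 1838 = -50653 - 1838 = -52491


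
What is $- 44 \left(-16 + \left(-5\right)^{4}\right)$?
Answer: $-26796$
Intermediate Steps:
$- 44 \left(-16 + \left(-5\right)^{4}\right) = - 44 \left(-16 + 625\right) = \left(-44\right) 609 = -26796$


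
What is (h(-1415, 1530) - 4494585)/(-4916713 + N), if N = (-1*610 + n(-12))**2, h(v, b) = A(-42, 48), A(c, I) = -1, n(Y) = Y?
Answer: 4494586/4529829 ≈ 0.99222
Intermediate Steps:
h(v, b) = -1
N = 386884 (N = (-1*610 - 12)**2 = (-610 - 12)**2 = (-622)**2 = 386884)
(h(-1415, 1530) - 4494585)/(-4916713 + N) = (-1 - 4494585)/(-4916713 + 386884) = -4494586/(-4529829) = -4494586*(-1/4529829) = 4494586/4529829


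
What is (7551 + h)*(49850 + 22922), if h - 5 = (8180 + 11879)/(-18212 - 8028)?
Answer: 3606750988533/6560 ≈ 5.4981e+8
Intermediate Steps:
h = 111141/26240 (h = 5 + (8180 + 11879)/(-18212 - 8028) = 5 + 20059/(-26240) = 5 + 20059*(-1/26240) = 5 - 20059/26240 = 111141/26240 ≈ 4.2356)
(7551 + h)*(49850 + 22922) = (7551 + 111141/26240)*(49850 + 22922) = (198249381/26240)*72772 = 3606750988533/6560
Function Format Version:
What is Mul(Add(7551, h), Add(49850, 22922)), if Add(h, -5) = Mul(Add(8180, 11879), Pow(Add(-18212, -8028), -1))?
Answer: Rational(3606750988533, 6560) ≈ 5.4981e+8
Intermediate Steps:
h = Rational(111141, 26240) (h = Add(5, Mul(Add(8180, 11879), Pow(Add(-18212, -8028), -1))) = Add(5, Mul(20059, Pow(-26240, -1))) = Add(5, Mul(20059, Rational(-1, 26240))) = Add(5, Rational(-20059, 26240)) = Rational(111141, 26240) ≈ 4.2356)
Mul(Add(7551, h), Add(49850, 22922)) = Mul(Add(7551, Rational(111141, 26240)), Add(49850, 22922)) = Mul(Rational(198249381, 26240), 72772) = Rational(3606750988533, 6560)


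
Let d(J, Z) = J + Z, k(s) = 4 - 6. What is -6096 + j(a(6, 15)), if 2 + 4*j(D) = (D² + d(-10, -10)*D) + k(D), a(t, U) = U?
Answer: -24463/4 ≈ -6115.8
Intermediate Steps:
k(s) = -2
j(D) = -1 - 5*D + D²/4 (j(D) = -½ + ((D² + (-10 - 10)*D) - 2)/4 = -½ + ((D² - 20*D) - 2)/4 = -½ + (-2 + D² - 20*D)/4 = -½ + (-½ - 5*D + D²/4) = -1 - 5*D + D²/4)
-6096 + j(a(6, 15)) = -6096 + (-1 - 5*15 + (¼)*15²) = -6096 + (-1 - 75 + (¼)*225) = -6096 + (-1 - 75 + 225/4) = -6096 - 79/4 = -24463/4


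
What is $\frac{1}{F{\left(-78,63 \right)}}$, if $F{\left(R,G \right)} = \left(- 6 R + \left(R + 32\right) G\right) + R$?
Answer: $- \frac{1}{2508} \approx -0.00039872$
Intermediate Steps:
$F{\left(R,G \right)} = - 5 R + G \left(32 + R\right)$ ($F{\left(R,G \right)} = \left(- 6 R + \left(32 + R\right) G\right) + R = \left(- 6 R + G \left(32 + R\right)\right) + R = - 5 R + G \left(32 + R\right)$)
$\frac{1}{F{\left(-78,63 \right)}} = \frac{1}{\left(-5\right) \left(-78\right) + 32 \cdot 63 + 63 \left(-78\right)} = \frac{1}{390 + 2016 - 4914} = \frac{1}{-2508} = - \frac{1}{2508}$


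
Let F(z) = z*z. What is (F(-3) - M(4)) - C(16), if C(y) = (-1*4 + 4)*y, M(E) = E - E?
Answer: 9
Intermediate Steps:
F(z) = z²
M(E) = 0
C(y) = 0 (C(y) = (-4 + 4)*y = 0*y = 0)
(F(-3) - M(4)) - C(16) = ((-3)² - 1*0) - 1*0 = (9 + 0) + 0 = 9 + 0 = 9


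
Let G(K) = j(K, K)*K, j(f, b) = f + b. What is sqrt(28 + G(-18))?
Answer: 26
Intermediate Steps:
j(f, b) = b + f
G(K) = 2*K**2 (G(K) = (K + K)*K = (2*K)*K = 2*K**2)
sqrt(28 + G(-18)) = sqrt(28 + 2*(-18)**2) = sqrt(28 + 2*324) = sqrt(28 + 648) = sqrt(676) = 26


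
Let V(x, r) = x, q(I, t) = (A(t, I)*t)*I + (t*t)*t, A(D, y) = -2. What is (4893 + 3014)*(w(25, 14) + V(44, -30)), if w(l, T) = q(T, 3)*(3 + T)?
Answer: -7313975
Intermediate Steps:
q(I, t) = t**3 - 2*I*t (q(I, t) = (-2*t)*I + (t*t)*t = -2*I*t + t**2*t = -2*I*t + t**3 = t**3 - 2*I*t)
w(l, T) = (3 + T)*(27 - 6*T) (w(l, T) = (3*(3**2 - 2*T))*(3 + T) = (3*(9 - 2*T))*(3 + T) = (27 - 6*T)*(3 + T) = (3 + T)*(27 - 6*T))
(4893 + 3014)*(w(25, 14) + V(44, -30)) = (4893 + 3014)*(3*(3 + 14)*(9 - 2*14) + 44) = 7907*(3*17*(9 - 28) + 44) = 7907*(3*17*(-19) + 44) = 7907*(-969 + 44) = 7907*(-925) = -7313975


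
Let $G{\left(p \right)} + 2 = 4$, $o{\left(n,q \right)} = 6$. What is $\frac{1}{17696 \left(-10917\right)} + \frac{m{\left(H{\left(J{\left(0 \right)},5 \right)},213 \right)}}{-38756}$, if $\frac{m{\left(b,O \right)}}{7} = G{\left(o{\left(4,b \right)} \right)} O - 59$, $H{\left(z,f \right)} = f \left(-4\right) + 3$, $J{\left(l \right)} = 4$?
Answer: $- \frac{124074509441}{1871791090848} \approx -0.066287$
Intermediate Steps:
$H{\left(z,f \right)} = 3 - 4 f$ ($H{\left(z,f \right)} = - 4 f + 3 = 3 - 4 f$)
$G{\left(p \right)} = 2$ ($G{\left(p \right)} = -2 + 4 = 2$)
$m{\left(b,O \right)} = -413 + 14 O$ ($m{\left(b,O \right)} = 7 \left(2 O - 59\right) = 7 \left(-59 + 2 O\right) = -413 + 14 O$)
$\frac{1}{17696 \left(-10917\right)} + \frac{m{\left(H{\left(J{\left(0 \right)},5 \right)},213 \right)}}{-38756} = \frac{1}{17696 \left(-10917\right)} + \frac{-413 + 14 \cdot 213}{-38756} = \frac{1}{17696} \left(- \frac{1}{10917}\right) + \left(-413 + 2982\right) \left(- \frac{1}{38756}\right) = - \frac{1}{193187232} + 2569 \left(- \frac{1}{38756}\right) = - \frac{1}{193187232} - \frac{2569}{38756} = - \frac{124074509441}{1871791090848}$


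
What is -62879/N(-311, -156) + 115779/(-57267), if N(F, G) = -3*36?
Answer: 14767027/25452 ≈ 580.19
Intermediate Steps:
N(F, G) = -108
-62879/N(-311, -156) + 115779/(-57267) = -62879/(-108) + 115779/(-57267) = -62879*(-1/108) + 115779*(-1/57267) = 62879/108 - 38593/19089 = 14767027/25452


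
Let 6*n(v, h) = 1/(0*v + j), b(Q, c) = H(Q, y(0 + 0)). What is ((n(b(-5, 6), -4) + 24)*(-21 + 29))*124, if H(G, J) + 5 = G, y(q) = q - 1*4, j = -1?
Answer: 70928/3 ≈ 23643.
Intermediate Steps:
y(q) = -4 + q (y(q) = q - 4 = -4 + q)
H(G, J) = -5 + G
b(Q, c) = -5 + Q
n(v, h) = -⅙ (n(v, h) = 1/(6*(0*v - 1)) = 1/(6*(0 - 1)) = (⅙)/(-1) = (⅙)*(-1) = -⅙)
((n(b(-5, 6), -4) + 24)*(-21 + 29))*124 = ((-⅙ + 24)*(-21 + 29))*124 = ((143/6)*8)*124 = (572/3)*124 = 70928/3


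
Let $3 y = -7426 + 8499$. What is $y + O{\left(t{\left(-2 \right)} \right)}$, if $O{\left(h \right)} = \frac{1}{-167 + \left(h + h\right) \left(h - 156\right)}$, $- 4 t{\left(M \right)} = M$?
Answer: $\frac{230693}{645} \approx 357.66$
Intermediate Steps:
$t{\left(M \right)} = - \frac{M}{4}$
$O{\left(h \right)} = \frac{1}{-167 + 2 h \left(-156 + h\right)}$
$y = \frac{1073}{3}$ ($y = \frac{-7426 + 8499}{3} = \frac{1}{3} \cdot 1073 = \frac{1073}{3} \approx 357.67$)
$y + O{\left(t{\left(-2 \right)} \right)} = \frac{1073}{3} + \frac{1}{-167 - 312 \left(\left(- \frac{1}{4}\right) \left(-2\right)\right) + 2 \left(\left(- \frac{1}{4}\right) \left(-2\right)\right)^{2}} = \frac{1073}{3} + \frac{1}{-167 - 156 + \frac{2}{4}} = \frac{1073}{3} + \frac{1}{-167 - 156 + 2 \cdot \frac{1}{4}} = \frac{1073}{3} + \frac{1}{-167 - 156 + \frac{1}{2}} = \frac{1073}{3} + \frac{1}{- \frac{645}{2}} = \frac{1073}{3} - \frac{2}{645} = \frac{230693}{645}$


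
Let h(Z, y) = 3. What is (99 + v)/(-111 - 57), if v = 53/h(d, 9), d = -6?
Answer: -25/36 ≈ -0.69444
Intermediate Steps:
v = 53/3 ≈ 17.667
(99 + v)/(-111 - 57) = (99 + 53/3)/(-111 - 57) = (350/3)/(-168) = (350/3)*(-1/168) = -25/36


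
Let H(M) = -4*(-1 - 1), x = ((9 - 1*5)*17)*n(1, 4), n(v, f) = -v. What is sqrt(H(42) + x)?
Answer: 2*I*sqrt(15) ≈ 7.746*I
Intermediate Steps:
x = -68 (x = ((9 - 1*5)*17)*(-1*1) = ((9 - 5)*17)*(-1) = (4*17)*(-1) = 68*(-1) = -68)
H(M) = 8 (H(M) = -4*(-2) = 8)
sqrt(H(42) + x) = sqrt(8 - 68) = sqrt(-60) = 2*I*sqrt(15)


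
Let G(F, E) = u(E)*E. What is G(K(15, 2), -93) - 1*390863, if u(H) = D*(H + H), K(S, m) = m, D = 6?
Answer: -287075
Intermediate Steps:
u(H) = 12*H (u(H) = 6*(H + H) = 6*(2*H) = 12*H)
G(F, E) = 12*E² (G(F, E) = (12*E)*E = 12*E²)
G(K(15, 2), -93) - 1*390863 = 12*(-93)² - 1*390863 = 12*8649 - 390863 = 103788 - 390863 = -287075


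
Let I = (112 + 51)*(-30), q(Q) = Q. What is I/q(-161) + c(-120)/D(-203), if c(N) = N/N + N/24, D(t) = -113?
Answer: 553214/18193 ≈ 30.408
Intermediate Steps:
c(N) = 1 + N/24 (c(N) = 1 + N*(1/24) = 1 + N/24)
I = -4890 (I = 163*(-30) = -4890)
I/q(-161) + c(-120)/D(-203) = -4890/(-161) + (1 + (1/24)*(-120))/(-113) = -4890*(-1/161) + (1 - 5)*(-1/113) = 4890/161 - 4*(-1/113) = 4890/161 + 4/113 = 553214/18193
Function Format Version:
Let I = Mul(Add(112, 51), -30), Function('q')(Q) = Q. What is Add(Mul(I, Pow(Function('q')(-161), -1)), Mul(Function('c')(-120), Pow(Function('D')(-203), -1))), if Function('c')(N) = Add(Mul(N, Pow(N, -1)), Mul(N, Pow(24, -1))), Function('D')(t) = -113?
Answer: Rational(553214, 18193) ≈ 30.408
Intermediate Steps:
Function('c')(N) = Add(1, Mul(Rational(1, 24), N)) (Function('c')(N) = Add(1, Mul(N, Rational(1, 24))) = Add(1, Mul(Rational(1, 24), N)))
I = -4890 (I = Mul(163, -30) = -4890)
Add(Mul(I, Pow(Function('q')(-161), -1)), Mul(Function('c')(-120), Pow(Function('D')(-203), -1))) = Add(Mul(-4890, Pow(-161, -1)), Mul(Add(1, Mul(Rational(1, 24), -120)), Pow(-113, -1))) = Add(Mul(-4890, Rational(-1, 161)), Mul(Add(1, -5), Rational(-1, 113))) = Add(Rational(4890, 161), Mul(-4, Rational(-1, 113))) = Add(Rational(4890, 161), Rational(4, 113)) = Rational(553214, 18193)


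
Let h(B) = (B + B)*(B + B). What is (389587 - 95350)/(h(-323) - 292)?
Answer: 32693/46336 ≈ 0.70556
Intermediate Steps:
h(B) = 4*B² (h(B) = (2*B)*(2*B) = 4*B²)
(389587 - 95350)/(h(-323) - 292) = (389587 - 95350)/(4*(-323)² - 292) = 294237/(4*104329 - 292) = 294237/(417316 - 292) = 294237/417024 = 294237*(1/417024) = 32693/46336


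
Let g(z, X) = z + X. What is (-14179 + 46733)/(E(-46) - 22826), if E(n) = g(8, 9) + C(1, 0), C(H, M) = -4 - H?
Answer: -16277/11407 ≈ -1.4269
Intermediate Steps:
g(z, X) = X + z
E(n) = 12 (E(n) = (9 + 8) + (-4 - 1*1) = 17 + (-4 - 1) = 17 - 5 = 12)
(-14179 + 46733)/(E(-46) - 22826) = (-14179 + 46733)/(12 - 22826) = 32554/(-22814) = 32554*(-1/22814) = -16277/11407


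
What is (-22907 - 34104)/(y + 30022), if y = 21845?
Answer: -57011/51867 ≈ -1.0992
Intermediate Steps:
(-22907 - 34104)/(y + 30022) = (-22907 - 34104)/(21845 + 30022) = -57011/51867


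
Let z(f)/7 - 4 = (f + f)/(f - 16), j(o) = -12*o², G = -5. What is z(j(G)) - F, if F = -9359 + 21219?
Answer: -933678/79 ≈ -11819.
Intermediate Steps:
F = 11860
z(f) = 28 + 14*f/(-16 + f) (z(f) = 28 + 7*((f + f)/(f - 16)) = 28 + 7*((2*f)/(-16 + f)) = 28 + 7*(2*f/(-16 + f)) = 28 + 14*f/(-16 + f))
z(j(G)) - F = 14*(-32 + 3*(-12*(-5)²))/(-16 - 12*(-5)²) - 1*11860 = 14*(-32 + 3*(-12*25))/(-16 - 12*25) - 11860 = 14*(-32 + 3*(-300))/(-16 - 300) - 11860 = 14*(-32 - 900)/(-316) - 11860 = 14*(-1/316)*(-932) - 11860 = 3262/79 - 11860 = -933678/79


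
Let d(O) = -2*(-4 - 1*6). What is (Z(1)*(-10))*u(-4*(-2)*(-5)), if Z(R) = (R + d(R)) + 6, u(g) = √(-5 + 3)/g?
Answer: 27*I*√2/4 ≈ 9.5459*I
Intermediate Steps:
d(O) = 20 (d(O) = -2*(-4 - 6) = -2*(-10) = 20)
u(g) = I*√2/g (u(g) = √(-2)/g = (I*√2)/g = I*√2/g)
Z(R) = 26 + R (Z(R) = (R + 20) + 6 = (20 + R) + 6 = 26 + R)
(Z(1)*(-10))*u(-4*(-2)*(-5)) = ((26 + 1)*(-10))*(I*√2/((-4*(-2)*(-5)))) = (27*(-10))*(I*√2/((8*(-5)))) = -270*I*√2/(-40) = -270*I*√2*(-1)/40 = -(-27)*I*√2/4 = 27*I*√2/4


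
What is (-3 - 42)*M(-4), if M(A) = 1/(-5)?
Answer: 9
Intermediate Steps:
M(A) = -⅕
(-3 - 42)*M(-4) = (-3 - 42)*(-⅕) = -45*(-⅕) = 9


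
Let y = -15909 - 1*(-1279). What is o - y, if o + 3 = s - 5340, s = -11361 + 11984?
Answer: 9910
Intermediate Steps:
s = 623
o = -4720 (o = -3 + (623 - 5340) = -3 - 4717 = -4720)
y = -14630 (y = -15909 + 1279 = -14630)
o - y = -4720 - 1*(-14630) = -4720 + 14630 = 9910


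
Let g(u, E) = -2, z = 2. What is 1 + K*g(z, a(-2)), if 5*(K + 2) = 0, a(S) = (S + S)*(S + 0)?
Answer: 5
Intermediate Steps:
a(S) = 2*S**2 (a(S) = (2*S)*S = 2*S**2)
K = -2 (K = -2 + (1/5)*0 = -2 + 0 = -2)
1 + K*g(z, a(-2)) = 1 - 2*(-2) = 1 + 4 = 5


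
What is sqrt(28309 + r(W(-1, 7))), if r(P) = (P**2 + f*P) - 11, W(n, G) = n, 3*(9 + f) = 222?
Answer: sqrt(28234) ≈ 168.03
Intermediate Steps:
f = 65 (f = -9 + (1/3)*222 = -9 + 74 = 65)
r(P) = -11 + P**2 + 65*P (r(P) = (P**2 + 65*P) - 11 = -11 + P**2 + 65*P)
sqrt(28309 + r(W(-1, 7))) = sqrt(28309 + (-11 + (-1)**2 + 65*(-1))) = sqrt(28309 + (-11 + 1 - 65)) = sqrt(28309 - 75) = sqrt(28234)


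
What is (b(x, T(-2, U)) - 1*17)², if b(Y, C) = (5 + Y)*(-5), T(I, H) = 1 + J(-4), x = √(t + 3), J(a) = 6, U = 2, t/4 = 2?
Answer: 2039 + 420*√11 ≈ 3432.0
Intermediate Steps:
t = 8 (t = 4*2 = 8)
x = √11 (x = √(8 + 3) = √11 ≈ 3.3166)
T(I, H) = 7 (T(I, H) = 1 + 6 = 7)
b(Y, C) = -25 - 5*Y
(b(x, T(-2, U)) - 1*17)² = ((-25 - 5*√11) - 1*17)² = ((-25 - 5*√11) - 17)² = (-42 - 5*√11)²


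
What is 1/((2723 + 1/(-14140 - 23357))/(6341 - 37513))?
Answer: -584428242/51052165 ≈ -11.448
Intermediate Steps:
1/((2723 + 1/(-14140 - 23357))/(6341 - 37513)) = 1/((2723 + 1/(-37497))/(-31172)) = 1/((2723 - 1/37497)*(-1/31172)) = 1/((102104330/37497)*(-1/31172)) = 1/(-51052165/584428242) = -584428242/51052165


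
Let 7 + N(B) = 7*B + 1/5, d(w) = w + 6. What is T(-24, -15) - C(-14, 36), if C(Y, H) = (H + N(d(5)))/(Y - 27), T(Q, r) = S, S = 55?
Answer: 11806/205 ≈ 57.590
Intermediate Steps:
T(Q, r) = 55
d(w) = 6 + w
N(B) = -34/5 + 7*B (N(B) = -7 + (7*B + 1/5) = -7 + (7*B + ⅕) = -7 + (⅕ + 7*B) = -34/5 + 7*B)
C(Y, H) = (351/5 + H)/(-27 + Y) (C(Y, H) = (H + (-34/5 + 7*(6 + 5)))/(Y - 27) = (H + (-34/5 + 7*11))/(-27 + Y) = (H + (-34/5 + 77))/(-27 + Y) = (H + 351/5)/(-27 + Y) = (351/5 + H)/(-27 + Y))
T(-24, -15) - C(-14, 36) = 55 - (351/5 + 36)/(-27 - 14) = 55 - 531/((-41)*5) = 55 - (-1)*531/(41*5) = 55 - 1*(-531/205) = 55 + 531/205 = 11806/205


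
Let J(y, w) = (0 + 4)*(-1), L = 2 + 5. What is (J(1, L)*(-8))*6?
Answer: 192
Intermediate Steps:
L = 7
J(y, w) = -4 (J(y, w) = 4*(-1) = -4)
(J(1, L)*(-8))*6 = -4*(-8)*6 = 32*6 = 192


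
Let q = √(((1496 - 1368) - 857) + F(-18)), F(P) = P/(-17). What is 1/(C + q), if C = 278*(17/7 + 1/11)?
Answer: 70596988/49520601983 - 88935*I*√935/49520601983 ≈ 0.0014256 - 5.4915e-5*I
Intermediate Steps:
F(P) = -P/17 (F(P) = P*(-1/17) = -P/17)
q = 15*I*√935/17 (q = √(((1496 - 1368) - 857) - 1/17*(-18)) = √((128 - 857) + 18/17) = √(-729 + 18/17) = √(-12375/17) = 15*I*√935/17 ≈ 26.98*I)
C = 53932/77 (C = 278*(17*(⅐) + 1*(1/11)) = 278*(17/7 + 1/11) = 278*(194/77) = 53932/77 ≈ 700.42)
1/(C + q) = 1/(53932/77 + 15*I*√935/17)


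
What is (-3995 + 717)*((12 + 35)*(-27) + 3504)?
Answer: -7326330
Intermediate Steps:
(-3995 + 717)*((12 + 35)*(-27) + 3504) = -3278*(47*(-27) + 3504) = -3278*(-1269 + 3504) = -3278*2235 = -7326330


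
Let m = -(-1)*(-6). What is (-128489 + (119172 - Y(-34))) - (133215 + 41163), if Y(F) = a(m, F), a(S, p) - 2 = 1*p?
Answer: -183663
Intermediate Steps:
m = -6 (m = -1*6 = -6)
a(S, p) = 2 + p (a(S, p) = 2 + 1*p = 2 + p)
Y(F) = 2 + F
(-128489 + (119172 - Y(-34))) - (133215 + 41163) = (-128489 + (119172 - (2 - 34))) - (133215 + 41163) = (-128489 + (119172 - 1*(-32))) - 1*174378 = (-128489 + (119172 + 32)) - 174378 = (-128489 + 119204) - 174378 = -9285 - 174378 = -183663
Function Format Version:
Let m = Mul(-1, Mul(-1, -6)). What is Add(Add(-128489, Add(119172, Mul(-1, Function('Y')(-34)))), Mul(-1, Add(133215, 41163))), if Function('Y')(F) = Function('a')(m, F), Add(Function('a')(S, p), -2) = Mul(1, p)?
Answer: -183663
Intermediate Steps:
m = -6 (m = Mul(-1, 6) = -6)
Function('a')(S, p) = Add(2, p) (Function('a')(S, p) = Add(2, Mul(1, p)) = Add(2, p))
Function('Y')(F) = Add(2, F)
Add(Add(-128489, Add(119172, Mul(-1, Function('Y')(-34)))), Mul(-1, Add(133215, 41163))) = Add(Add(-128489, Add(119172, Mul(-1, Add(2, -34)))), Mul(-1, Add(133215, 41163))) = Add(Add(-128489, Add(119172, Mul(-1, -32))), Mul(-1, 174378)) = Add(Add(-128489, Add(119172, 32)), -174378) = Add(Add(-128489, 119204), -174378) = Add(-9285, -174378) = -183663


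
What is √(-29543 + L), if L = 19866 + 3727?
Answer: 5*I*√238 ≈ 77.136*I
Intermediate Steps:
L = 23593
√(-29543 + L) = √(-29543 + 23593) = √(-5950) = 5*I*√238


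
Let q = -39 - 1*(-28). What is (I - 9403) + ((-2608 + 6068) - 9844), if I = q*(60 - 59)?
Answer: -15798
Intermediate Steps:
q = -11 (q = -39 + 28 = -11)
I = -11 (I = -11*(60 - 59) = -11*1 = -11)
(I - 9403) + ((-2608 + 6068) - 9844) = (-11 - 9403) + ((-2608 + 6068) - 9844) = -9414 + (3460 - 9844) = -9414 - 6384 = -15798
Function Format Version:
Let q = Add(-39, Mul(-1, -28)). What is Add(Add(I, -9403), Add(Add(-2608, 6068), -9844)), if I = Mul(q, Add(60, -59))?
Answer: -15798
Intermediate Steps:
q = -11 (q = Add(-39, 28) = -11)
I = -11 (I = Mul(-11, Add(60, -59)) = Mul(-11, 1) = -11)
Add(Add(I, -9403), Add(Add(-2608, 6068), -9844)) = Add(Add(-11, -9403), Add(Add(-2608, 6068), -9844)) = Add(-9414, Add(3460, -9844)) = Add(-9414, -6384) = -15798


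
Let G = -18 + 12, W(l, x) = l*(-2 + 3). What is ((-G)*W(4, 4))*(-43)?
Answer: -1032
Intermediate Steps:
W(l, x) = l (W(l, x) = l*1 = l)
G = -6
((-G)*W(4, 4))*(-43) = (-1*(-6)*4)*(-43) = (6*4)*(-43) = 24*(-43) = -1032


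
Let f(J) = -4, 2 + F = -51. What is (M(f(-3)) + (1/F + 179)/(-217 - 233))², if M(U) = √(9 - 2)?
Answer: 12567104/1755625 - 1054*√7/1325 ≈ 5.0536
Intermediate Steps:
F = -53 (F = -2 - 51 = -53)
M(U) = √7
(M(f(-3)) + (1/F + 179)/(-217 - 233))² = (√7 + (1/(-53) + 179)/(-217 - 233))² = (√7 + (-1/53 + 179)/(-450))² = (√7 + (9486/53)*(-1/450))² = (√7 - 527/1325)² = (-527/1325 + √7)²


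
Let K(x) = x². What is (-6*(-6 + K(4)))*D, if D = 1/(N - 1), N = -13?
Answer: 30/7 ≈ 4.2857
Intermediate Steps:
D = -1/14 (D = 1/(-13 - 1) = 1/(-14) = -1/14 ≈ -0.071429)
(-6*(-6 + K(4)))*D = -6*(-6 + 4²)*(-1/14) = -6*(-6 + 16)*(-1/14) = -6*10*(-1/14) = -60*(-1/14) = 30/7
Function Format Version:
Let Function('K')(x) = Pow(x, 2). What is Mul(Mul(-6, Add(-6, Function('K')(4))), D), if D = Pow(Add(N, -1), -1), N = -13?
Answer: Rational(30, 7) ≈ 4.2857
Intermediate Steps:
D = Rational(-1, 14) (D = Pow(Add(-13, -1), -1) = Pow(-14, -1) = Rational(-1, 14) ≈ -0.071429)
Mul(Mul(-6, Add(-6, Function('K')(4))), D) = Mul(Mul(-6, Add(-6, Pow(4, 2))), Rational(-1, 14)) = Mul(Mul(-6, Add(-6, 16)), Rational(-1, 14)) = Mul(Mul(-6, 10), Rational(-1, 14)) = Mul(-60, Rational(-1, 14)) = Rational(30, 7)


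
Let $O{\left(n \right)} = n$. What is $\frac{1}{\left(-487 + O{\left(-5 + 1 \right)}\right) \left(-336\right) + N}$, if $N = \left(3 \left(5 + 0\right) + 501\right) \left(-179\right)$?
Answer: $\frac{1}{72612} \approx 1.3772 \cdot 10^{-5}$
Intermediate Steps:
$N = -92364$ ($N = \left(3 \cdot 5 + 501\right) \left(-179\right) = \left(15 + 501\right) \left(-179\right) = 516 \left(-179\right) = -92364$)
$\frac{1}{\left(-487 + O{\left(-5 + 1 \right)}\right) \left(-336\right) + N} = \frac{1}{\left(-487 + \left(-5 + 1\right)\right) \left(-336\right) - 92364} = \frac{1}{\left(-487 - 4\right) \left(-336\right) - 92364} = \frac{1}{\left(-491\right) \left(-336\right) - 92364} = \frac{1}{164976 - 92364} = \frac{1}{72612}$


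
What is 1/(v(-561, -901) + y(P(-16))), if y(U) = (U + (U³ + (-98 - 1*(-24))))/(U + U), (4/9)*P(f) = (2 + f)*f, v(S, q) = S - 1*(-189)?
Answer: 504/63824759 ≈ 7.8966e-6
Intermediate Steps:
v(S, q) = 189 + S (v(S, q) = S + 189 = 189 + S)
P(f) = 9*f*(2 + f)/4 (P(f) = 9*((2 + f)*f)/4 = 9*(f*(2 + f))/4 = 9*f*(2 + f)/4)
y(U) = (-74 + U + U³)/(2*U) (y(U) = (U + (U³ + (-98 + 24)))/((2*U)) = (U + (U³ - 74))*(1/(2*U)) = (U + (-74 + U³))*(1/(2*U)) = (-74 + U + U³)*(1/(2*U)) = (-74 + U + U³)/(2*U))
1/(v(-561, -901) + y(P(-16))) = 1/((189 - 561) + (-74 + (9/4)*(-16)*(2 - 16) + ((9/4)*(-16)*(2 - 16))³)/(2*(((9/4)*(-16)*(2 - 16))))) = 1/(-372 + (-74 + (9/4)*(-16)*(-14) + ((9/4)*(-16)*(-14))³)/(2*(((9/4)*(-16)*(-14))))) = 1/(-372 + (½)*(-74 + 504 + 504³)/504) = 1/(-372 + (½)*(1/504)*(-74 + 504 + 128024064)) = 1/(-372 + (½)*(1/504)*128024494) = 1/(-372 + 64012247/504) = 1/(63824759/504) = 504/63824759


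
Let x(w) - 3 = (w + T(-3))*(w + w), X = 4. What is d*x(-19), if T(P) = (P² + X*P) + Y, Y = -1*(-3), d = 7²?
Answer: 35525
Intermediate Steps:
d = 49
Y = 3
T(P) = 3 + P² + 4*P (T(P) = (P² + 4*P) + 3 = 3 + P² + 4*P)
x(w) = 3 + 2*w² (x(w) = 3 + (w + (3 + (-3)² + 4*(-3)))*(w + w) = 3 + (w + (3 + 9 - 12))*(2*w) = 3 + (w + 0)*(2*w) = 3 + w*(2*w) = 3 + 2*w²)
d*x(-19) = 49*(3 + 2*(-19)²) = 49*(3 + 2*361) = 49*(3 + 722) = 49*725 = 35525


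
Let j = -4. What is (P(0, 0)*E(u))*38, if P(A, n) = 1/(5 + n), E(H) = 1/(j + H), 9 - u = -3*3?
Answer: 19/35 ≈ 0.54286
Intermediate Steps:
u = 18 (u = 9 - (-3)*3 = 9 - 1*(-9) = 9 + 9 = 18)
E(H) = 1/(-4 + H)
(P(0, 0)*E(u))*38 = (1/((5 + 0)*(-4 + 18)))*38 = (1/(5*14))*38 = ((1/5)*(1/14))*38 = (1/70)*38 = 19/35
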